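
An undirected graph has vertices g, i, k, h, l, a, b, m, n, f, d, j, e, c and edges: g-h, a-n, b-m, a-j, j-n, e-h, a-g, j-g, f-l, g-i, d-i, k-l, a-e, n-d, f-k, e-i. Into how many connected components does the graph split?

c is isolated — a component by itself.
Starting from b we can reach b, m. That is one component of size 2.
Starting from f we can reach f, k, l. That is one component of size 3.
Starting from a we can reach a, d, e, g, h, i, j, n. That is one component of size 8.
Total: 4 components.

4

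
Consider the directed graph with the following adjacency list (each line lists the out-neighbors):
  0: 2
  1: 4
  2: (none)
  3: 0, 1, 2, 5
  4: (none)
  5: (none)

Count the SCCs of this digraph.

6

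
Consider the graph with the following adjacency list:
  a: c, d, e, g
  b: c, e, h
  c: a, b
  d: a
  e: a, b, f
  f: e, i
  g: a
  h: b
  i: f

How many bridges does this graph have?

The edges on the cycle c-a-e-b-c are not bridges since each lies on that cycle.
But removing a-d disconnects a from d; removing e-f disconnects e from f; removing f-i disconnects f from i; removing g-a disconnects g from a — these are bridges.
In total 5 edges are bridges.

5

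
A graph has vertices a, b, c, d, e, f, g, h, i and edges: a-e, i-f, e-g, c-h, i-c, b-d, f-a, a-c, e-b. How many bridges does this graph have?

5

The edges on the cycle i-f-a-c-i are not bridges since each lies on that cycle.
But removing c-h disconnects c from h; removing a-e disconnects a from e; removing d-b disconnects d from b; removing e-g disconnects e from g — these are bridges.
In total 5 edges are bridges.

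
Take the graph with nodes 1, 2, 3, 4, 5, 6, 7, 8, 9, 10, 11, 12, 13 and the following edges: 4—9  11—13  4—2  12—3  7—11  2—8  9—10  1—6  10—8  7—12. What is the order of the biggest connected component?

5 is isolated — a component by itself.
Starting from 1 we can reach 1, 6. That is one component of size 2.
Starting from 3 we can reach 3, 7, 11, 12, 13. That is one component of size 5.
Starting from 2 we can reach 2, 4, 8, 9, 10. That is one component of size 5.
The largest has 5 vertices.

5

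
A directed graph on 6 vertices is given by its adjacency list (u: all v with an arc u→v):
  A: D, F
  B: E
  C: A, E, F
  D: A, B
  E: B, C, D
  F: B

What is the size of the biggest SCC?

{A, B, C, D, E, F} are all mutually reachable — one SCC of size 6.
The largest has 6 vertices.

6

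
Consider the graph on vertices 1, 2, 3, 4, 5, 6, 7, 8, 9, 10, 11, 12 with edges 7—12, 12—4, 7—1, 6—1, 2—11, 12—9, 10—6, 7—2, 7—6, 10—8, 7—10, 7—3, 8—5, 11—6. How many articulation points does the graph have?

4

Removing 7 increases the component count from 1 to 3, so 7 is a cut vertex.
Removing 8 increases the component count from 1 to 2, so 8 is a cut vertex.
Removing 10 increases the component count from 1 to 2, so 10 is a cut vertex.
Likewise 12 is a cut vertex.
By contrast removing 3 leaves 1 component; it is not a cut vertex. No other vertex is a cut vertex either.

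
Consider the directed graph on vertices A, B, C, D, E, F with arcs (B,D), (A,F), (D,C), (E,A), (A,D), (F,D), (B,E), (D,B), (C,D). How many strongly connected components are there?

1

{A, B, C, D, E, F} are all mutually reachable — one SCC of size 6.
That gives 1 strongly connected component.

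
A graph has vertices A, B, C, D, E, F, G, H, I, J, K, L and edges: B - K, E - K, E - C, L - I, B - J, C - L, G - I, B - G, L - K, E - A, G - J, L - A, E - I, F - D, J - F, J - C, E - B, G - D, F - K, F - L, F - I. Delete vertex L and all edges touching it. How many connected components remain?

2

With L gone, the remaining components are: {H}; {A, B, C, D, E, F, G, I, J, K}.
That is 2 components.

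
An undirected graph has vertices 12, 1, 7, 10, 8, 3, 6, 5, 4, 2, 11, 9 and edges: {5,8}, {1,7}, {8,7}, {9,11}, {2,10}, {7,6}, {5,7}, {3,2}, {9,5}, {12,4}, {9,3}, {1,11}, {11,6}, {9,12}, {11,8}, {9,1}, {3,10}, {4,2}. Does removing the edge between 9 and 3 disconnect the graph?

After removing 9-3, the path 9-12-4-2-3 still connects them, so the edge is not a bridge.

No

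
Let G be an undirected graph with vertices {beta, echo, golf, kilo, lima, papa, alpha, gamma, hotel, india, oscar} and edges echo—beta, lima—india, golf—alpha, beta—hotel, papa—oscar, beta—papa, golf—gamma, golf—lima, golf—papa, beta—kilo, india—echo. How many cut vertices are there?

Removing beta increases the component count from 1 to 3, so beta is a cut vertex.
Removing golf increases the component count from 1 to 3, so golf is a cut vertex.
Removing papa increases the component count from 1 to 2, so papa is a cut vertex.
By contrast removing lima leaves 1 component; it is not a cut vertex. No other vertex is a cut vertex either.

3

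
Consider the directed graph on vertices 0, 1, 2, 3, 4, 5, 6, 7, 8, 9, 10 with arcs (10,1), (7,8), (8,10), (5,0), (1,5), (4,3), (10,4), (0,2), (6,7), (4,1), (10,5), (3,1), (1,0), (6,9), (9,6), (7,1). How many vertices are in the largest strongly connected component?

{6, 9} are all mutually reachable — one SCC of size 2.
{5} is an SCC by itself.
{10} is an SCC by itself.
{1} is an SCC by itself.
{2} is an SCC by itself.
(and 5 more singleton SCCs)
The largest has 2 vertices.

2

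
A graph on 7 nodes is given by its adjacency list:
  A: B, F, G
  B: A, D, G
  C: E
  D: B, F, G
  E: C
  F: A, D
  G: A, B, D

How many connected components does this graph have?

Starting from C we can reach C, E. That is one component of size 2.
Starting from A we can reach A, B, D, F, G. That is one component of size 5.
Total: 2 components.

2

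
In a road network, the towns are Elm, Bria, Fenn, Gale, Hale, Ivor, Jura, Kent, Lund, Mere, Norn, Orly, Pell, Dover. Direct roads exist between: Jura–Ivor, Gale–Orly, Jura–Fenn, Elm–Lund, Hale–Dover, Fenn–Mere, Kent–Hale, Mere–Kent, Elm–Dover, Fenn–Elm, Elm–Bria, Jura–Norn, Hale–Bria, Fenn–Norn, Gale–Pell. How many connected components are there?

2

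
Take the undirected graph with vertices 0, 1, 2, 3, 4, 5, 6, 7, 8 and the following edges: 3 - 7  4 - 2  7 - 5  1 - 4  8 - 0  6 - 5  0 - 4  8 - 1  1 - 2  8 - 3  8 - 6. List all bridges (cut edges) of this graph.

The edges on the cycle 8-0-4-2-1-8 are not bridges since each lies on that cycle.
Every edge lies on some cycle, so there are no bridges.

none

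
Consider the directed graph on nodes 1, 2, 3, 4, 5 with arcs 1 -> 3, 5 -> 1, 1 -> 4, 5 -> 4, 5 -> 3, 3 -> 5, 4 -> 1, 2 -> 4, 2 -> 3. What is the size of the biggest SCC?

{1, 3, 4, 5} are all mutually reachable — one SCC of size 4.
{2} is an SCC by itself.
The largest has 4 vertices.

4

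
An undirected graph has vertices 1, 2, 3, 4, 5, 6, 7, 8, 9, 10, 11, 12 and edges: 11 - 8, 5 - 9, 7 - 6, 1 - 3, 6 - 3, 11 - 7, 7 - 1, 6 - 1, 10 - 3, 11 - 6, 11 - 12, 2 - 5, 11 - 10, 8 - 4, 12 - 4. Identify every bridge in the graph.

2-5, 5-9

The edges on the cycle 11-12-4-8-11 are not bridges since each lies on that cycle.
But removing 5 - 9 disconnects 5 from 9; removing 2 - 5 disconnects 2 from 5 — these are bridges.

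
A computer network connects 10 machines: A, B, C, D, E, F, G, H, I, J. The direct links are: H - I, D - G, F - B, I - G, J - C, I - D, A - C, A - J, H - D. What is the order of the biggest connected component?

4

E is isolated — a component by itself.
Starting from B we can reach B, F. That is one component of size 2.
Starting from A we can reach A, C, J. That is one component of size 3.
Starting from D we can reach D, G, H, I. That is one component of size 4.
The largest has 4 vertices.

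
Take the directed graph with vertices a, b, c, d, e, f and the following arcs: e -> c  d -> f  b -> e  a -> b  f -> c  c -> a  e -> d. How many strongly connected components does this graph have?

1

{a, b, c, d, e, f} are all mutually reachable — one SCC of size 6.
That gives 1 strongly connected component.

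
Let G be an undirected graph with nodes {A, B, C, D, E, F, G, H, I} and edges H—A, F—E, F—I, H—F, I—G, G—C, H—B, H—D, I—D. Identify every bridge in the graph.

The edges on the cycle H-F-I-D-H are not bridges since each lies on that cycle.
But removing I—G disconnects I from G; removing H—B disconnects H from B; removing G—C disconnects G from C; removing E—F disconnects E from F — these are bridges.
In total 5 edges are bridges.

A-H, B-H, C-G, E-F, G-I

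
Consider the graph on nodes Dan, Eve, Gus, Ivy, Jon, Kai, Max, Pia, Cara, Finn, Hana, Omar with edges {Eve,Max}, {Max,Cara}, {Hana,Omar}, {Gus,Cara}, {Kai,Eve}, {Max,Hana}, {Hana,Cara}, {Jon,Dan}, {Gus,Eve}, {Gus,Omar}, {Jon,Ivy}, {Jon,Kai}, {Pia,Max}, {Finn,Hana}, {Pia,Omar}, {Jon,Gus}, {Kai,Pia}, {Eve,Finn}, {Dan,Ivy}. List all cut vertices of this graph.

Jon

Removing Jon increases the component count from 1 to 2, so Jon is a cut vertex.
By contrast removing Ivy leaves 1 component; it is not a cut vertex. No other vertex is a cut vertex either.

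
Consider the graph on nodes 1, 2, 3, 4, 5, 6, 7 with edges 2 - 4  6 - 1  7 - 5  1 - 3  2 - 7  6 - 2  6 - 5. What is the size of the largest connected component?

7

Starting from 1 we can reach 1, 2, 3, 4, 5, 6, 7. That is one component of size 7.
The largest has 7 vertices.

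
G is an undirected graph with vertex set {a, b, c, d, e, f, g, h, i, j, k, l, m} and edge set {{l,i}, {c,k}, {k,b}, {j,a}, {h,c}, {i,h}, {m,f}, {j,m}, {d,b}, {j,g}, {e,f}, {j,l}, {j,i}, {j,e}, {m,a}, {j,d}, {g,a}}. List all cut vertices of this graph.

Removing j increases the component count from 1 to 2, so j is a cut vertex.
By contrast removing i leaves 1 component; it is not a cut vertex. No other vertex is a cut vertex either.

j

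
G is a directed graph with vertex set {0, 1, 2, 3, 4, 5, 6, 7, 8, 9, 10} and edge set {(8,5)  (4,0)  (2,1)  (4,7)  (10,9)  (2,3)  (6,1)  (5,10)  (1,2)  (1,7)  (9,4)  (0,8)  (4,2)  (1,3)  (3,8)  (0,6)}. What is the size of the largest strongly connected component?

{0, 1, 2, 3, 4, 5, 6, 8, 9, 10} are all mutually reachable — one SCC of size 10.
{7} is an SCC by itself.
The largest has 10 vertices.

10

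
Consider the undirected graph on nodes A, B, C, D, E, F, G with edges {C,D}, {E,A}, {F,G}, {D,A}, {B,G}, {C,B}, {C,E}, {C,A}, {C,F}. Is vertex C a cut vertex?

Yes

Deleting C raises the number of components from 1 to 2, so C is a cut vertex.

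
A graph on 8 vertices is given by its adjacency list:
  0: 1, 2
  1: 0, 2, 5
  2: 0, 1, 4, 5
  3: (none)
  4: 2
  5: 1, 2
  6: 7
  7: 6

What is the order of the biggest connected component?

3 is isolated — a component by itself.
Starting from 6 we can reach 6, 7. That is one component of size 2.
Starting from 0 we can reach 0, 1, 2, 4, 5. That is one component of size 5.
The largest has 5 vertices.

5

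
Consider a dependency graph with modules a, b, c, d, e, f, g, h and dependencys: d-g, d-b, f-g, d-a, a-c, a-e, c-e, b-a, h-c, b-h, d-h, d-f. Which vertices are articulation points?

Removing d increases the component count from 1 to 2, so d is a cut vertex.
By contrast removing h leaves 1 component; it is not a cut vertex. No other vertex is a cut vertex either.

d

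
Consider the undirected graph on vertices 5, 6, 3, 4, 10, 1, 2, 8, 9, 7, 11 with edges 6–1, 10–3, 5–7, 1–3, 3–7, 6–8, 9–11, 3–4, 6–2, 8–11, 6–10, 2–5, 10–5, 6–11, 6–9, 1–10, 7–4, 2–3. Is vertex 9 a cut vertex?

No

Deleting 9 leaves 1 component (was 1) (its neighbors 6, 11 remain connected to each other), so 9 is not a cut vertex.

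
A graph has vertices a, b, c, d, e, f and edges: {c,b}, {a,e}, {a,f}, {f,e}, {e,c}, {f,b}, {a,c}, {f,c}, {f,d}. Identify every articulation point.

Removing f increases the component count from 1 to 2, so f is a cut vertex.
By contrast removing d leaves 1 component; it is not a cut vertex. No other vertex is a cut vertex either.

f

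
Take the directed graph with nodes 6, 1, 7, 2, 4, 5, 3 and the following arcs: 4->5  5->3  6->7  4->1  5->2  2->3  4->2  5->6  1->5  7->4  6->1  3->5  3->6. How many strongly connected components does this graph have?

1

{1, 2, 3, 4, 5, 6, 7} are all mutually reachable — one SCC of size 7.
That gives 1 strongly connected component.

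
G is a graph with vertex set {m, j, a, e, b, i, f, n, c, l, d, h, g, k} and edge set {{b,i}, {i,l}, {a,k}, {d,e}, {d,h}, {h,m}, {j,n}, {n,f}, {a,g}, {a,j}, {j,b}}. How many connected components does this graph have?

3

c is isolated — a component by itself.
Starting from d we can reach d, e, h, m. That is one component of size 4.
Starting from a we can reach a, b, f, g, i, j, k, l, n. That is one component of size 9.
Total: 3 components.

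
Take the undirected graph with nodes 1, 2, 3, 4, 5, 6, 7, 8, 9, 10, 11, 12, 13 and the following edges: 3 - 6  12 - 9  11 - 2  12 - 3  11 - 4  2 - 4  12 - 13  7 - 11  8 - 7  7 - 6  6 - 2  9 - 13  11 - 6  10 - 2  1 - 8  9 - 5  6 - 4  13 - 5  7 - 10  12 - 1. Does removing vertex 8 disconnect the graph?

Deleting 8 leaves 1 component (was 1) (its neighbors 1, 7 remain connected to each other), so 8 is not a cut vertex.

No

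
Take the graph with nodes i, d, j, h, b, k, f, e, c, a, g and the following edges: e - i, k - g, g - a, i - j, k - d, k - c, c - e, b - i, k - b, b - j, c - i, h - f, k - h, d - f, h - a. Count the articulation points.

1

Removing k increases the component count from 1 to 2, so k is a cut vertex.
By contrast removing f leaves 1 component; it is not a cut vertex. No other vertex is a cut vertex either.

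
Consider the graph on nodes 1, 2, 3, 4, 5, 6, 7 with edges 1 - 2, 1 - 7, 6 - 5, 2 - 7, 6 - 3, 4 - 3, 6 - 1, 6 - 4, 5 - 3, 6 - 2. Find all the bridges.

none

The edges on the cycle 6-1-7-2-6 are not bridges since each lies on that cycle.
Every edge lies on some cycle, so there are no bridges.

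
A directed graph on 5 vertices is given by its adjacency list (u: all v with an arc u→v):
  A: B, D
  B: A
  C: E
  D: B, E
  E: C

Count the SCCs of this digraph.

2

{A, B, D} are all mutually reachable — one SCC of size 3.
{C, E} are all mutually reachable — one SCC of size 2.
That gives 2 strongly connected components.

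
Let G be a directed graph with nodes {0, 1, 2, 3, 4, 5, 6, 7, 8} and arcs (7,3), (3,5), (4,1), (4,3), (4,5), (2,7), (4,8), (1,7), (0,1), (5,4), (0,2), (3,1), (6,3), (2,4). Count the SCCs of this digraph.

5

{1, 3, 4, 5, 7} are all mutually reachable — one SCC of size 5.
{6} is an SCC by itself.
{8} is an SCC by itself.
{2} is an SCC by itself.
{0} is an SCC by itself.
That gives 5 strongly connected components.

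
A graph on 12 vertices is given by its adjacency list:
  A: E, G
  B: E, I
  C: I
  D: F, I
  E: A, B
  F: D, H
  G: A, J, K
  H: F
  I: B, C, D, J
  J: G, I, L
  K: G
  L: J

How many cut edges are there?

The edges on the cycle A-E-B-I-J-G-A are not bridges since each lies on that cycle.
But removing L-J disconnects L from J; removing D-F disconnects D from F; removing I-D disconnects I from D; removing H-F disconnects H from F — these are bridges.
In total 6 edges are bridges.

6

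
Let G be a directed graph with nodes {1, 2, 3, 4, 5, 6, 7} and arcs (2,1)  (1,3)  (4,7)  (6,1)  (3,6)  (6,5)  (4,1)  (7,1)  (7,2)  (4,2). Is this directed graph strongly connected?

No

There is no directed path from 6 to 4, so the graph is not strongly connected.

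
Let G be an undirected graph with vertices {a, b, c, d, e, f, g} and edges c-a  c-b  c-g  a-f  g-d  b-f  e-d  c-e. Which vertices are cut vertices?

Removing c increases the component count from 1 to 2, so c is a cut vertex.
By contrast removing e leaves 1 component; it is not a cut vertex. No other vertex is a cut vertex either.

c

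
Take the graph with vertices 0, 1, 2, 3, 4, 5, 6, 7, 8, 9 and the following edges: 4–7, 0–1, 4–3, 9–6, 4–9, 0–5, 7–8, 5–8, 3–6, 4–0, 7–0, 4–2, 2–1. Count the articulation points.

1

Removing 4 increases the component count from 1 to 2, so 4 is a cut vertex.
By contrast removing 3 leaves 1 component; it is not a cut vertex. No other vertex is a cut vertex either.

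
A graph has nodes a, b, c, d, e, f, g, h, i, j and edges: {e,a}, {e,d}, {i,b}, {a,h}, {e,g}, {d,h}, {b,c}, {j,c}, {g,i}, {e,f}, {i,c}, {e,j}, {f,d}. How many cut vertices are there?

1

Removing e increases the component count from 1 to 2, so e is a cut vertex.
By contrast removing b leaves 1 component; it is not a cut vertex. No other vertex is a cut vertex either.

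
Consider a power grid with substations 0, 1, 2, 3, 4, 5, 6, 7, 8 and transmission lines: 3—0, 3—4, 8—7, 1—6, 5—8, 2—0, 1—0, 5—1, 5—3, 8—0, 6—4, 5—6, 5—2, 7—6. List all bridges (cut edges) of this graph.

The edges on the cycle 5-8-7-6-4-3-5 are not bridges since each lies on that cycle.
Every edge lies on some cycle, so there are no bridges.

none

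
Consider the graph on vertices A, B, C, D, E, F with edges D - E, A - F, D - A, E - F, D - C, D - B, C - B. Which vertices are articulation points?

Removing D increases the component count from 1 to 2, so D is a cut vertex.
By contrast removing B leaves 1 component; it is not a cut vertex. No other vertex is a cut vertex either.

D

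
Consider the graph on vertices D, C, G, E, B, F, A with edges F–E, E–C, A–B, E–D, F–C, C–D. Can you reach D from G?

No

The component containing G is {G}, and D is not in it.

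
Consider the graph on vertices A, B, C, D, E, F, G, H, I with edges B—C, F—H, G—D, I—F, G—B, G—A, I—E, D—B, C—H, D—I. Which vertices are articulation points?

Removing G increases the component count from 1 to 2, so G is a cut vertex.
Removing I increases the component count from 1 to 2, so I is a cut vertex.
By contrast removing C leaves 1 component; it is not a cut vertex. No other vertex is a cut vertex either.

G, I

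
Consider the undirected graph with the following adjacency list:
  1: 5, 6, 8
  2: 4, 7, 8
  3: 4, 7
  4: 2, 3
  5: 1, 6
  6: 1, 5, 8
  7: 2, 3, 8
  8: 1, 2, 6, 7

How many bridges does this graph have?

0

The edges on the cycle 8-1-5-6-8 are not bridges since each lies on that cycle.
Every edge lies on some cycle, so there are no bridges.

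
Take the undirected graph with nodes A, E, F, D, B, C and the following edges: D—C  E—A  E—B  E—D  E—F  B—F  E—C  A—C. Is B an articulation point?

No

Deleting B leaves 1 component (was 1) (its neighbors E, F remain connected to each other), so B is not a cut vertex.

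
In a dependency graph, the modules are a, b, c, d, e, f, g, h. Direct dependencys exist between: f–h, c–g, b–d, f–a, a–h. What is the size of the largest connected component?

e is isolated — a component by itself.
Starting from c we can reach c, g. That is one component of size 2.
Starting from b we can reach b, d. That is one component of size 2.
Starting from a we can reach a, f, h. That is one component of size 3.
The largest has 3 vertices.

3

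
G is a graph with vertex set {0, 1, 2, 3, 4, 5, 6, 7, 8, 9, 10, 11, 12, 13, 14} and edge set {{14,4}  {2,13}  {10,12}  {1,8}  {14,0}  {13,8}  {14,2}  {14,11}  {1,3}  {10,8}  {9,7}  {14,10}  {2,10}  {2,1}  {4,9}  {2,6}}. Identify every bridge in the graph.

0-14, 1-3, 10-12, 11-14, 14-4, 2-6, 4-9, 7-9

The edges on the cycle 2-10-8-1-2 are not bridges since each lies on that cycle.
But removing 9–7 disconnects 9 from 7; removing 4–9 disconnects 4 from 9; removing 14–11 disconnects 14 from 11; removing 0–14 disconnects 0 from 14 — these are bridges.
In total 8 edges are bridges.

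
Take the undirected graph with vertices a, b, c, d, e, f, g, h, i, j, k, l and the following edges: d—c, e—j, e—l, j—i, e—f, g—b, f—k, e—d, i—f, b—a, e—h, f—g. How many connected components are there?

Starting from a we can reach a, b, c, d, e, f, g, h, i, j, k, l. That is one component of size 12.
Total: 1 component.

1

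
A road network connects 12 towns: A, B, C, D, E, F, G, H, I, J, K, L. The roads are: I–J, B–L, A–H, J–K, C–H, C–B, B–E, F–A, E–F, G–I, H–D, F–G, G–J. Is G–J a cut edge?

No

After removing G–J, the path G-I-J still connects them, so the edge is not a bridge.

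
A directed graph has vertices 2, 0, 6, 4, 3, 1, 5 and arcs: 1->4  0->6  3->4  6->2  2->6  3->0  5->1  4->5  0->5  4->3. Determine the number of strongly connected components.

2

{0, 1, 3, 4, 5} are all mutually reachable — one SCC of size 5.
{2, 6} are all mutually reachable — one SCC of size 2.
That gives 2 strongly connected components.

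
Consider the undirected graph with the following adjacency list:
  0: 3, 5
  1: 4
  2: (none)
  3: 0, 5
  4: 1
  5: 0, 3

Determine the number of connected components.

2 is isolated — a component by itself.
Starting from 1 we can reach 1, 4. That is one component of size 2.
Starting from 0 we can reach 0, 3, 5. That is one component of size 3.
Total: 3 components.

3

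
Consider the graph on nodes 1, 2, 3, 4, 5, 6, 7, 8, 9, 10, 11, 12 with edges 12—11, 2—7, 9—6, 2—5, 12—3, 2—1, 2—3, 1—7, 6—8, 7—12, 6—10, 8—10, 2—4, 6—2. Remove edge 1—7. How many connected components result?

1 and 7 are still connected via 1-2-7, so the component count stays at 1.

1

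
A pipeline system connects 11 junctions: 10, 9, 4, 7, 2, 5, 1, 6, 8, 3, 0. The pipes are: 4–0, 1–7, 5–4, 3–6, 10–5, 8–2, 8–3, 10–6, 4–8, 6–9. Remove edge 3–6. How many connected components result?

2

3 and 6 are still connected via 3-8-4-5-10-6, so the component count stays at 2.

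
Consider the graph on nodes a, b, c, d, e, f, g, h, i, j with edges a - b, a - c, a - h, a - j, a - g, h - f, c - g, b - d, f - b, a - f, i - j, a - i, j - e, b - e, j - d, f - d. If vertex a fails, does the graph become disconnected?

Yes

Deleting a raises the number of components from 1 to 2, so a is a cut vertex.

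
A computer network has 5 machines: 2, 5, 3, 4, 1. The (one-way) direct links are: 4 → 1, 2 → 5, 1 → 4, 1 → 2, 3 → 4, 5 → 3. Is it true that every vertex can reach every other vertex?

Yes

From 2 we can reach every vertex (1, 2, 3, 4, 5), and every vertex can reach 2 (1, 2, 3, 4, 5). So the whole graph is one strongly connected component.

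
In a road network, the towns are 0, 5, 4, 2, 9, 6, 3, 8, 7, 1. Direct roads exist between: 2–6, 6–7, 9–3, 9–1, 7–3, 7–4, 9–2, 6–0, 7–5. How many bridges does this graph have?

The edges on the cycle 9-2-6-7-3-9 are not bridges since each lies on that cycle.
But removing 9–1 disconnects 9 from 1; removing 0–6 disconnects 0 from 6; removing 7–5 disconnects 7 from 5; removing 7–4 disconnects 7 from 4 — these are bridges.
That makes 4 bridges.

4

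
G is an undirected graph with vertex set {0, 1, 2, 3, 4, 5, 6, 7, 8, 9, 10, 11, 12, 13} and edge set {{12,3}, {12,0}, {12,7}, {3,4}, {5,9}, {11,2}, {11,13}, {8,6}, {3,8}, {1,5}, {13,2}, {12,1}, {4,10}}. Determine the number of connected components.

2

Starting from 2 we can reach 2, 11, 13. That is one component of size 3.
Starting from 0 we can reach 0, 1, 3, 4, 5, 6, 7, 8, 9, 10, 12. That is one component of size 11.
Total: 2 components.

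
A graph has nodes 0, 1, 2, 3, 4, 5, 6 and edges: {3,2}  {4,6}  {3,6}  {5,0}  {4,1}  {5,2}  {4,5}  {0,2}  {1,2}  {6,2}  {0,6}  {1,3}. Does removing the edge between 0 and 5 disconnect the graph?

No

After removing 0—5, the path 0-2-5 still connects them, so the edge is not a bridge.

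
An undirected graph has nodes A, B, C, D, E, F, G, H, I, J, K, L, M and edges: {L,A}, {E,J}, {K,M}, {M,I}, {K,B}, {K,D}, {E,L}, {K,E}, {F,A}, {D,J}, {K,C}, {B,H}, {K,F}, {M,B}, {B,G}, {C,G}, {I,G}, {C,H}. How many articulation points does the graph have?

1

Removing K increases the component count from 1 to 2, so K is a cut vertex.
By contrast removing F leaves 1 component; it is not a cut vertex. No other vertex is a cut vertex either.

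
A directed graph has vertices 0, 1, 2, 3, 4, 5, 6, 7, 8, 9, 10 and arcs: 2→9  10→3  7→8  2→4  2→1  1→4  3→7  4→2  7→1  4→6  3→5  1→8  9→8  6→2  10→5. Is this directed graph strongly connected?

There is no directed path from 0 to 8, so the graph is not strongly connected.

No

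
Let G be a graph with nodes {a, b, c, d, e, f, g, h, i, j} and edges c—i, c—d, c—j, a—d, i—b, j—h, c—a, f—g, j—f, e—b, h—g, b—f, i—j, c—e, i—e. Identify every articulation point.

c

Removing c increases the component count from 1 to 2, so c is a cut vertex.
By contrast removing f leaves 1 component; it is not a cut vertex. No other vertex is a cut vertex either.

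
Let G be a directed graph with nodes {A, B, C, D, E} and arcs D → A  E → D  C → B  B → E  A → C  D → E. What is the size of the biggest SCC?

{A, B, C, D, E} are all mutually reachable — one SCC of size 5.
The largest has 5 vertices.

5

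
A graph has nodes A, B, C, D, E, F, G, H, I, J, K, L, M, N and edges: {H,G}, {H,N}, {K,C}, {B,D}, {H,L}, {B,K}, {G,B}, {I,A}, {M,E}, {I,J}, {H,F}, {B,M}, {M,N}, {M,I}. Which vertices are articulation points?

Removing B increases the component count from 1 to 3, so B is a cut vertex.
Removing H increases the component count from 1 to 3, so H is a cut vertex.
Removing I increases the component count from 1 to 3, so I is a cut vertex.
Likewise K, M are cut vertices.
By contrast removing N leaves 1 component; it is not a cut vertex. No other vertex is a cut vertex either.

B, H, I, K, M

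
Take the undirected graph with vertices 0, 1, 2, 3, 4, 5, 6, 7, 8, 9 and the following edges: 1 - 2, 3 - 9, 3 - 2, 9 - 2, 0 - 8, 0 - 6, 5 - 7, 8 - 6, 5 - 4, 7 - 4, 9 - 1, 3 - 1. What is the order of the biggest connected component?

4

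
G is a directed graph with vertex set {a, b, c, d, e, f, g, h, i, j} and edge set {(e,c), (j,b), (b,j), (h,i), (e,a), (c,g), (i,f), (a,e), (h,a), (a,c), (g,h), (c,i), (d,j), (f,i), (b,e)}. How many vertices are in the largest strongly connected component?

5

{a, c, e, g, h} are all mutually reachable — one SCC of size 5.
{f, i} are all mutually reachable — one SCC of size 2.
{b, j} are all mutually reachable — one SCC of size 2.
{d} is an SCC by itself.
The largest has 5 vertices.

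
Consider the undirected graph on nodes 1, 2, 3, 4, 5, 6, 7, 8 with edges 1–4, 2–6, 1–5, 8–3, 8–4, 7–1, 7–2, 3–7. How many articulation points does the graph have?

Removing 1 increases the component count from 1 to 2, so 1 is a cut vertex.
Removing 2 increases the component count from 1 to 2, so 2 is a cut vertex.
Removing 7 increases the component count from 1 to 2, so 7 is a cut vertex.
By contrast removing 3 leaves 1 component; it is not a cut vertex. No other vertex is a cut vertex either.

3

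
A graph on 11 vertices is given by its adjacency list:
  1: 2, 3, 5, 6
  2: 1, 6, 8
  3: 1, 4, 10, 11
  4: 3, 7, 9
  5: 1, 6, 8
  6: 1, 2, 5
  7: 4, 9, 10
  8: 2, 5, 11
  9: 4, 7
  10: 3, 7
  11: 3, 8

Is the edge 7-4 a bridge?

No

After removing 7-4, the path 7-9-4 still connects them, so the edge is not a bridge.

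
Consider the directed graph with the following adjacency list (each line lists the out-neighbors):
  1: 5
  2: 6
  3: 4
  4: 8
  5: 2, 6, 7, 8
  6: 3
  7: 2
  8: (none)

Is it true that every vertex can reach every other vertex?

No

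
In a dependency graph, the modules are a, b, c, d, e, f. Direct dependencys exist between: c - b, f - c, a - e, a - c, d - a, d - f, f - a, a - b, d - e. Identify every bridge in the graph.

none

The edges on the cycle d-f-a-d are not bridges since each lies on that cycle.
Every edge lies on some cycle, so there are no bridges.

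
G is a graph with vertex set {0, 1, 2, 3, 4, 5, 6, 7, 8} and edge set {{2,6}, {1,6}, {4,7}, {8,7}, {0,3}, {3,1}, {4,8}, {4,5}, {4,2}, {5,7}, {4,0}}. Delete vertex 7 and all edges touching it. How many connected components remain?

1

With 7 gone, the remaining components are: {0, 1, 2, 3, 4, 5, 6, 8}.
That is 1 component.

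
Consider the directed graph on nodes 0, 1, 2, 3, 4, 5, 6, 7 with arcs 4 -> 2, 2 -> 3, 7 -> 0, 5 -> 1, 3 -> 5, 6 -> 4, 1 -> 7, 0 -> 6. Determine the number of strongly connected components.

1

{0, 1, 2, 3, 4, 5, 6, 7} are all mutually reachable — one SCC of size 8.
That gives 1 strongly connected component.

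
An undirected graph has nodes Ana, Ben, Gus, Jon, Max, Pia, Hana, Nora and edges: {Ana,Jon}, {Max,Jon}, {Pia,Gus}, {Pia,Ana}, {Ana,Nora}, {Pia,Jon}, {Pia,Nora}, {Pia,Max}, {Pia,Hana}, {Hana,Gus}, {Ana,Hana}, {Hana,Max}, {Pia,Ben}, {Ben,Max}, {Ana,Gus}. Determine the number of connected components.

1

Starting from Ana we can reach Ana, Ben, Gus, Jon, Max, Pia, Hana, Nora. That is one component of size 8.
Total: 1 component.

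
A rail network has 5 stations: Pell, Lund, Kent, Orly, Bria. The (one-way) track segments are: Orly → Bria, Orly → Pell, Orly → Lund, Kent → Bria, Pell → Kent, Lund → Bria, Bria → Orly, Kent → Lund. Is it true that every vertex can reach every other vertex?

Yes

From Bria we can reach every vertex (Bria, Kent, Lund, Orly, Pell), and every vertex can reach Bria (Bria, Kent, Lund, Orly, Pell). So the whole graph is one strongly connected component.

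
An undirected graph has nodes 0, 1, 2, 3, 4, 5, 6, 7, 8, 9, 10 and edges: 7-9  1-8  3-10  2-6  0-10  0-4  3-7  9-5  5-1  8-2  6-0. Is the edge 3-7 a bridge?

No

After removing 3-7, the path 3-10-0-6-2-8-1-5-9-7 still connects them, so the edge is not a bridge.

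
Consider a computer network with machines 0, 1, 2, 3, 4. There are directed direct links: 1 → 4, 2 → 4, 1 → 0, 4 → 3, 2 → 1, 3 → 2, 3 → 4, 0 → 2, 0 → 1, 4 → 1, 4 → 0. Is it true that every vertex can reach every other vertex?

From 3 we can reach every vertex (0, 1, 2, 3, 4), and every vertex can reach 3 (0, 1, 2, 3, 4). So the whole graph is one strongly connected component.

Yes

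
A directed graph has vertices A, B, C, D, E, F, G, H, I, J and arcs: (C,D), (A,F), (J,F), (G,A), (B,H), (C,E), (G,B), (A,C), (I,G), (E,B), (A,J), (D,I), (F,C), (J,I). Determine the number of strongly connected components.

4

{A, C, D, F, G, I, J} are all mutually reachable — one SCC of size 7.
{H} is an SCC by itself.
{E} is an SCC by itself.
{B} is an SCC by itself.
That gives 4 strongly connected components.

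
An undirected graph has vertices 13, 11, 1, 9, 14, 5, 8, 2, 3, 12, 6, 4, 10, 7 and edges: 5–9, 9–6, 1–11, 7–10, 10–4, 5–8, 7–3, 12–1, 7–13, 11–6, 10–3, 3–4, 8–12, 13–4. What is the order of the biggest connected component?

7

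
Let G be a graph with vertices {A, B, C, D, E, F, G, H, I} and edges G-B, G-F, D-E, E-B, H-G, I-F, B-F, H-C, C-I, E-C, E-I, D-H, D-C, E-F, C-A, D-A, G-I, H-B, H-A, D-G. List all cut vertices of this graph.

none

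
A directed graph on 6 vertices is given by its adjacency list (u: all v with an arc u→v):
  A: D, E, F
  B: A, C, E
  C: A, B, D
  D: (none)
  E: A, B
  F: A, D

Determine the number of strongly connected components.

2

{A, B, C, E, F} are all mutually reachable — one SCC of size 5.
{D} is an SCC by itself.
That gives 2 strongly connected components.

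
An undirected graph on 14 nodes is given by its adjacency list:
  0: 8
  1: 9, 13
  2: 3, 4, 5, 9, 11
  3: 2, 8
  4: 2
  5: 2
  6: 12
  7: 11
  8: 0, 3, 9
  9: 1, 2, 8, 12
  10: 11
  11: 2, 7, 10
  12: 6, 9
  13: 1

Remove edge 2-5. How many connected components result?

Before removal there is 1 component.
2-5 is a bridge — removing it separates 2's side from 5's side.
After removal: 2 components.

2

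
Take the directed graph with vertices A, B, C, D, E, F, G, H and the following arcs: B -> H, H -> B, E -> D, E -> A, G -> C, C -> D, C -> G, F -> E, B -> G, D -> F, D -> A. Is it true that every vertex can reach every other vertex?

There is no directed path from C to B, so the graph is not strongly connected.

No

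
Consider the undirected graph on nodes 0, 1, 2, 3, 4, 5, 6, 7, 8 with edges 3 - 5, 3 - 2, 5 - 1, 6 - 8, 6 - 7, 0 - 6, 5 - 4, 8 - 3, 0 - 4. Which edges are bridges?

The edges on the cycle 0-6-8-3-5-4-0 are not bridges since each lies on that cycle.
But removing 3 - 2 disconnects 3 from 2; removing 6 - 7 disconnects 6 from 7; removing 1 - 5 disconnects 1 from 5 — these are bridges.

1-5, 2-3, 6-7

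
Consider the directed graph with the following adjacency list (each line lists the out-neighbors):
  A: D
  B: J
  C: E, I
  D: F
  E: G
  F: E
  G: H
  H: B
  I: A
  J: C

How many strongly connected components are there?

1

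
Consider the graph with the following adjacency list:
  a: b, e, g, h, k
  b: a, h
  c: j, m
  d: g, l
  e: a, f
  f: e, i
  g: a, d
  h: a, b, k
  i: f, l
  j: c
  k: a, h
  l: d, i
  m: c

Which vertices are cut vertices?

a, c

Removing a increases the component count from 2 to 3, so a is a cut vertex.
Removing c increases the component count from 2 to 3, so c is a cut vertex.
By contrast removing b leaves 2 components; it is not a cut vertex. No other vertex is a cut vertex either.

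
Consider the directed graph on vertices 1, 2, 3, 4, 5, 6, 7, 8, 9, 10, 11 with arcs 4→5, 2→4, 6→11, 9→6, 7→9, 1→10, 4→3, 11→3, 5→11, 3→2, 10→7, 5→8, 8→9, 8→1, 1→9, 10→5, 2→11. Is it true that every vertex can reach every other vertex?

From 11 we can reach every vertex (1, 2, 3, 4, 5, 6, 7, 8, 9, 10, 11), and every vertex can reach 11 (1, 2, 3, 4, 5, 6, 7, 8, 9, 10, 11). So the whole graph is one strongly connected component.

Yes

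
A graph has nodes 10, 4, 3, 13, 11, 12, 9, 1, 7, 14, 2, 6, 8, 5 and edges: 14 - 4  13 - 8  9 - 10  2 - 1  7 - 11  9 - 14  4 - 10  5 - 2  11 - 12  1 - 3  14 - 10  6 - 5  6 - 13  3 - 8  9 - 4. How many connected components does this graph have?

Starting from 7 we can reach 7, 11, 12. That is one component of size 3.
Starting from 4 we can reach 4, 9, 10, 14. That is one component of size 4.
Starting from 1 we can reach 1, 2, 3, 5, 6, 8, 13. That is one component of size 7.
Total: 3 components.

3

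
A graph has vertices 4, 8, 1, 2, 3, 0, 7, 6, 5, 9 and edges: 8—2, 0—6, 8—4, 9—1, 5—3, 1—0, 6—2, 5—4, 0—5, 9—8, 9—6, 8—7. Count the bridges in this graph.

2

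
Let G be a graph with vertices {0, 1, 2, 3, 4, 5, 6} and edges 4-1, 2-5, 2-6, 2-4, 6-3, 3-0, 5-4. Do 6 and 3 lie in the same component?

Yes

From 6 we can reach 0, 1, 2, 3, 4, 5, 6, which includes 3.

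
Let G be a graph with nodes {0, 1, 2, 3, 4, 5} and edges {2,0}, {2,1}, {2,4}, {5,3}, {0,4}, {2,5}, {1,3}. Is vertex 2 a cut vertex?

Yes

Deleting 2 raises the number of components from 1 to 2, so 2 is a cut vertex.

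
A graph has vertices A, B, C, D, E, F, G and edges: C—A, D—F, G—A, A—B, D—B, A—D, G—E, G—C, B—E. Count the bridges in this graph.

The edges on the cycle G-C-A-D-B-E-G are not bridges since each lies on that cycle.
But removing D—F disconnects D from F — this is a bridge.

1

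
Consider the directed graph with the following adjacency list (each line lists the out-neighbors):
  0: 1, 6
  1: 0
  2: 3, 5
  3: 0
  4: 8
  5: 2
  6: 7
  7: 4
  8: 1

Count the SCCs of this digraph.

{0, 1, 4, 6, 7, 8} are all mutually reachable — one SCC of size 6.
{2, 5} are all mutually reachable — one SCC of size 2.
{3} is an SCC by itself.
That gives 3 strongly connected components.

3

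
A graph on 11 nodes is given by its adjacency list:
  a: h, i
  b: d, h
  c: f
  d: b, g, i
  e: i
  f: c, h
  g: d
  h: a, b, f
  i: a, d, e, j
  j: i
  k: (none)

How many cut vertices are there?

4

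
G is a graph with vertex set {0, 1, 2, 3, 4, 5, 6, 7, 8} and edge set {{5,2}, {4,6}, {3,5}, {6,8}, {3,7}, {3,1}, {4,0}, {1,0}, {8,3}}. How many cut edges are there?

The edges on the cycle 4-6-8-3-1-0-4 are not bridges since each lies on that cycle.
But removing 3–7 disconnects 3 from 7; removing 3–5 disconnects 3 from 5; removing 2–5 disconnects 2 from 5 — these are bridges.
That makes 3 bridges.

3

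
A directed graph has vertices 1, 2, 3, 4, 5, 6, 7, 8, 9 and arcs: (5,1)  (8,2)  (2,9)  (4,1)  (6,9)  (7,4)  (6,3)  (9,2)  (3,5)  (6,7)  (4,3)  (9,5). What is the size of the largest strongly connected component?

{2, 9} are all mutually reachable — one SCC of size 2.
{4} is an SCC by itself.
{5} is an SCC by itself.
{3} is an SCC by itself.
{1} is an SCC by itself.
(and 3 more singleton SCCs)
The largest has 2 vertices.

2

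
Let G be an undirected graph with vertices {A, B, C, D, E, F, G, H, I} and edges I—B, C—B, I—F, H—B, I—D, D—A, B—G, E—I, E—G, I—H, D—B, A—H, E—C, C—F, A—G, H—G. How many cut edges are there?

0

The edges on the cycle A-H-G-A are not bridges since each lies on that cycle.
Every edge lies on some cycle, so there are no bridges.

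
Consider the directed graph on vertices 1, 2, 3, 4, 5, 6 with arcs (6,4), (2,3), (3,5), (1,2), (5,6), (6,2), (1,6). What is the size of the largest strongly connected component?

4

{2, 3, 5, 6} are all mutually reachable — one SCC of size 4.
{4} is an SCC by itself.
{1} is an SCC by itself.
The largest has 4 vertices.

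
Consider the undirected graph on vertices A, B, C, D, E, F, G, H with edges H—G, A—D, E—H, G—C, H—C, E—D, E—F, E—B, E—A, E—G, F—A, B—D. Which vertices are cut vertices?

E

Removing E increases the component count from 1 to 2, so E is a cut vertex.
By contrast removing B leaves 1 component; it is not a cut vertex. No other vertex is a cut vertex either.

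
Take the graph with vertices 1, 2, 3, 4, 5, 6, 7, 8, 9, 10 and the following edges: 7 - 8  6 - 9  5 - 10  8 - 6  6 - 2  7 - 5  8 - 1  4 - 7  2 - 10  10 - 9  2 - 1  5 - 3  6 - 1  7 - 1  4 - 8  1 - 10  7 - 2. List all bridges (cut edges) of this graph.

The edges on the cycle 4-7-5-10-2-6-8-4 are not bridges since each lies on that cycle.
But removing 3 - 5 disconnects 3 from 5 — this is a bridge.

3-5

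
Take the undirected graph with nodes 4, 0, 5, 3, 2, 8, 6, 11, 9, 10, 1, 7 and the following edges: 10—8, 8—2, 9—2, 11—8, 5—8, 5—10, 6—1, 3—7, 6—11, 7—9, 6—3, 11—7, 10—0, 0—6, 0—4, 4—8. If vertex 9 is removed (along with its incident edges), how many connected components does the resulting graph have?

1

With 9 gone, the remaining components are: {0, 1, 2, 3, 4, 5, 6, 7, 8, 10, 11}.
That is 1 component.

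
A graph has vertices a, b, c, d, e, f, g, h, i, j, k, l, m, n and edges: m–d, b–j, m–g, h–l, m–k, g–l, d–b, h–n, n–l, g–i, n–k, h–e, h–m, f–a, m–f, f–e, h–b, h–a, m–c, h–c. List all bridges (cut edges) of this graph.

The edges on the cycle h-n-k-m-h are not bridges since each lies on that cycle.
But removing j–b disconnects j from b; removing i–g disconnects i from g — these are bridges.

b-j, g-i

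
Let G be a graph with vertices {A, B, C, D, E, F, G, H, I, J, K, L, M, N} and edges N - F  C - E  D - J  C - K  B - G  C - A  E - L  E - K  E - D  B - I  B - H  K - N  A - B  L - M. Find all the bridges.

The edges on the cycle C-E-K-C are not bridges since each lies on that cycle.
But removing J - D disconnects J from D; removing E - D disconnects E from D; removing H - B disconnects H from B; removing K - N disconnects K from N — these are bridges.
In total 11 edges are bridges.

A-B, A-C, B-G, B-H, B-I, D-E, D-J, E-L, F-N, K-N, L-M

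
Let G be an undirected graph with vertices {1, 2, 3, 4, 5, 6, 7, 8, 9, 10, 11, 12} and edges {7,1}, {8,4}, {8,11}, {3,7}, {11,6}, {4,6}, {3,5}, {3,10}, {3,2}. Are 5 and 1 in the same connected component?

From 5 we can reach 1, 2, 3, 5, 7, 10, which includes 1.

Yes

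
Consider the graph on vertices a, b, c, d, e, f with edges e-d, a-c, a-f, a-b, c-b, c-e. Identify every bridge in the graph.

a-f, c-e, d-e

The edges on the cycle a-c-b-a are not bridges since each lies on that cycle.
But removing c-e disconnects c from e; removing e-d disconnects e from d; removing a-f disconnects a from f — these are bridges.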